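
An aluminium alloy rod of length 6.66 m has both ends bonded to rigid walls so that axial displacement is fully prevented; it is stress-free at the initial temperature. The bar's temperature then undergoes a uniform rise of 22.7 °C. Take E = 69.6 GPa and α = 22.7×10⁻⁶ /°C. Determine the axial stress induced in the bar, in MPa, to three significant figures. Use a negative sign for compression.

Free thermal expansion αLΔT = 22.7e-6 · 6660 · 22.7 = 3.432 mm.
The walls impose strain ε = −(3.432)/6660 = -5.1529e-04; σ = Eε = 69600 · -5.1529e-04 = -35.86 MPa.

-35.9 MPa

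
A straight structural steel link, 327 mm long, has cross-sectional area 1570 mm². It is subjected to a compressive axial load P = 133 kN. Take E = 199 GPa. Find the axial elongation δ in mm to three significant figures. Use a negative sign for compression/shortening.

-0.139 mm

δ_mech = NL/(AE) = -133000·327/(1570·199000) = -0.1392 mm.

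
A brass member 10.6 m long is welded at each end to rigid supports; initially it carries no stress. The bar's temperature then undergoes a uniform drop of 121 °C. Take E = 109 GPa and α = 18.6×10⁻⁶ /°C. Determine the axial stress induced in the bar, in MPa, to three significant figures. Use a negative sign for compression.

245 MPa

Free thermal expansion αLΔT = 18.6e-6 · 10600 · -121 = -23.86 mm.
The walls impose strain ε = −(-23.86)/10600 = 2.2506e-03; σ = Eε = 109000 · 2.2506e-03 = 245.3 MPa.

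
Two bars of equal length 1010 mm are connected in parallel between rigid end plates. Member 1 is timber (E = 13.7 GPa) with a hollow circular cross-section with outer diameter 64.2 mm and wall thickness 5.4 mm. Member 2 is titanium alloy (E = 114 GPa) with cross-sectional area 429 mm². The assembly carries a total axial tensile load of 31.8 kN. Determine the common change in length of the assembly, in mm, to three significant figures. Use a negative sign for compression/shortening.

A_1 = 997.5 mm².
Equal strain + equilibrium ⇒ each member carries load in proportion to AE: A₁E₁ = 13670000 N, A₂E₂ = 48910000 N, ΣAE = 62570000 N.
δ = PL/ΣAE = 31800·1010/62570000 = 0.5133 mm.

0.513 mm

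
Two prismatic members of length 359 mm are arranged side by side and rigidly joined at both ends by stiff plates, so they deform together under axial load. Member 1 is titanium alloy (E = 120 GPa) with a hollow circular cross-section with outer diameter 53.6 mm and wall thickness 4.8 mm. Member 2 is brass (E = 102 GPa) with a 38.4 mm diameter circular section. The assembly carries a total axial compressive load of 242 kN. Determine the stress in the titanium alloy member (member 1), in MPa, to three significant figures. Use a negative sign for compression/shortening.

A_1 = 735.9 mm².
A_2 = 1158 mm².
Equal strain + equilibrium ⇒ each member carries load in proportion to AE: A₁E₁ = 88310000 N, A₂E₂ = 118100000 N, ΣAE = 206400000 N.
σ₁ = P·E₁/ΣAE = -242000·120000/206400000 = -140.7 MPa.

-141 MPa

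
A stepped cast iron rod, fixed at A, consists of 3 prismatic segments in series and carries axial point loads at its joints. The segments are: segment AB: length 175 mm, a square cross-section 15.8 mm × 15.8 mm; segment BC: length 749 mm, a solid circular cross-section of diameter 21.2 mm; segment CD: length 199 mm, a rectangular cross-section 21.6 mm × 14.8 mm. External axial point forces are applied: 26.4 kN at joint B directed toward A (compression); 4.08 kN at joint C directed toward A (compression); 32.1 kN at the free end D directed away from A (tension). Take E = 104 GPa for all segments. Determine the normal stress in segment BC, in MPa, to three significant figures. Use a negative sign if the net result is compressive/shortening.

Internal axial forces (sectioning from the free end, tension +): N_CD = 32.1 kN, N_BC = 28.02 kN, N_AB = 1.62 kN.
A_BC = 353 mm².
σ_BC = N_BC/A_BC = 28020/353 = 79.38 MPa.

79.4 MPa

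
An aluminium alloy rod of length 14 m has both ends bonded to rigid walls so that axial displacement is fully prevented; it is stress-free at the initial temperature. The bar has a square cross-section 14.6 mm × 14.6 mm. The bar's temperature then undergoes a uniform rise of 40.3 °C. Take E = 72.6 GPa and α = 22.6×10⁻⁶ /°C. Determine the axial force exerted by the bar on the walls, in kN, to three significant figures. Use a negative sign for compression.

Free thermal expansion αLΔT = 22.6e-6 · 14000 · 40.3 = 12.75 mm.
The walls impose strain ε = −(12.75)/14000 = -9.1078e-04; σ = Eε = 72600 · -9.1078e-04 = -66.12 MPa.
Wall reaction R = σ·A = -66.12·213.2 = -14090 N = -14.09 kN.

-14.1 kN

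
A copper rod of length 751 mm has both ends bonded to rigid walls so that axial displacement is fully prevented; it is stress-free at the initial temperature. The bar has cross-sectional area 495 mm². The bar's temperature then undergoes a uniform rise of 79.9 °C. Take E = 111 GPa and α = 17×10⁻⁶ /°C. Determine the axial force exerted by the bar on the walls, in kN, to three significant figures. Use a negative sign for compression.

Free thermal expansion αLΔT = 17e-6 · 751 · 79.9 = 1.02 mm.
The walls impose strain ε = −(1.02)/751 = -1.3583e-03; σ = Eε = 111000 · -1.3583e-03 = -150.8 MPa.
Wall reaction R = σ·A = -150.8·495 = -74630 N = -74.63 kN.

-74.6 kN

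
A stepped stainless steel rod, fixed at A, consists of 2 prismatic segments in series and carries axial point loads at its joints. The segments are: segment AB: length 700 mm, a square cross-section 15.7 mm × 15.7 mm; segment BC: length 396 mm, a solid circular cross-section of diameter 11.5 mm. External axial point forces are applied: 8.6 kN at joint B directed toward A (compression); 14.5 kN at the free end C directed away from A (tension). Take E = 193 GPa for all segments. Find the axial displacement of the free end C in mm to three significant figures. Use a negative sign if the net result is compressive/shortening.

Internal axial forces (sectioning from the free end, tension +): N_BC = 14.5 kN, N_AB = 5.9 kN.
A_AB = 246.5 mm².
A_BC = 103.9 mm².
δ_AB = 5900·700/(246.5·193000) = 0.08681 mm
δ_BC = 14500·396/(103.9·193000) = 0.2864 mm
δ = Σδ_i = 0.3732 mm.

0.373 mm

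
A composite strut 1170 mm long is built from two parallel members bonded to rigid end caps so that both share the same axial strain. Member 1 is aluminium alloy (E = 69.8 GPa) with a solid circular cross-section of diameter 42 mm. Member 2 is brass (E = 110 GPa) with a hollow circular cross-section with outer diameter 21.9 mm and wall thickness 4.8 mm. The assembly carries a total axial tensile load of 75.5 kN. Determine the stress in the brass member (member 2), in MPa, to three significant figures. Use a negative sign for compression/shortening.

66.4 MPa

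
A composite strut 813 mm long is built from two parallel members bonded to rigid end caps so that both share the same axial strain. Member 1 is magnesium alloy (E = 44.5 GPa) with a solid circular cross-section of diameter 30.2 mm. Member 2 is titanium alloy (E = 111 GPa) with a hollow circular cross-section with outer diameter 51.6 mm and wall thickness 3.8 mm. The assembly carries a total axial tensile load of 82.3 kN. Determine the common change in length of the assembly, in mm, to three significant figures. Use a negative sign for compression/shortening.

A_1 = 716.3 mm².
A_2 = 570.6 mm².
Equal strain + equilibrium ⇒ each member carries load in proportion to AE: A₁E₁ = 31880000 N, A₂E₂ = 63340000 N, ΣAE = 95220000 N.
δ = PL/ΣAE = 82300·813/95220000 = 0.7027 mm.

0.703 mm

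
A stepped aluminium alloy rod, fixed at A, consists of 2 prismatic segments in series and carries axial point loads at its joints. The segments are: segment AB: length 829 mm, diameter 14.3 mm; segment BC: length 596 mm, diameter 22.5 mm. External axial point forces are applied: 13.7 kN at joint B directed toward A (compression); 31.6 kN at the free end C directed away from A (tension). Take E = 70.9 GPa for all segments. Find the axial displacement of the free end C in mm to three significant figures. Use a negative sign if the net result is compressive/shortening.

Internal axial forces (sectioning from the free end, tension +): N_BC = 31.6 kN, N_AB = 17.9 kN.
A_AB = 160.6 mm².
A_BC = 397.6 mm².
δ_AB = 17900·829/(160.6·70900) = 1.303 mm
δ_BC = 31600·596/(397.6·70900) = 0.6681 mm
δ = Σδ_i = 1.971 mm.

1.97 mm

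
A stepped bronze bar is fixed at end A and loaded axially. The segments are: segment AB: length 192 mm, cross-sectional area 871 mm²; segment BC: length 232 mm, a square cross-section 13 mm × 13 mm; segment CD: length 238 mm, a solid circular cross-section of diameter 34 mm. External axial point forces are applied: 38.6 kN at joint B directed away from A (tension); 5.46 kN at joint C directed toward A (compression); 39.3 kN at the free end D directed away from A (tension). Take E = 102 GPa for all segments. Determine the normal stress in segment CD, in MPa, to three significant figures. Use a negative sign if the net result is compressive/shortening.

Internal axial forces (sectioning from the free end, tension +): N_CD = 39.3 kN, N_BC = 33.84 kN, N_AB = 72.44 kN.
A_CD = 907.9 mm².
σ_CD = N_CD/A_CD = 39300/907.9 = 43.29 MPa.

43.3 MPa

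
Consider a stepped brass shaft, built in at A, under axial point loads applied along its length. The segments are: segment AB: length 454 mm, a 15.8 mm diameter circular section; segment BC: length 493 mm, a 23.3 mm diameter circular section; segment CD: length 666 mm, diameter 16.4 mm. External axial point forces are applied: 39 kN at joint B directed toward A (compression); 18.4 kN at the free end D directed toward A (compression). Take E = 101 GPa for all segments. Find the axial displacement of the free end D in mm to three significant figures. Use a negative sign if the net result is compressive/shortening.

Internal axial forces (sectioning from the free end, tension +): N_CD = -18.4 kN, N_BC = -18.4 kN, N_AB = -57.4 kN.
A_AB = 196.1 mm².
A_BC = 426.4 mm².
A_CD = 211.2 mm².
δ_AB = -57400·454/(196.1·101000) = -1.316 mm
δ_BC = -18400·493/(426.4·101000) = -0.2106 mm
δ_CD = -18400·666/(211.2·101000) = -0.5744 mm
δ = Σδ_i = -2.101 mm.

-2.10 mm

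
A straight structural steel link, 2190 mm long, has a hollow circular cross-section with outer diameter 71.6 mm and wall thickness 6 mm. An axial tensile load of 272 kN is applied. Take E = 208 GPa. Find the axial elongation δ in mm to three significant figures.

A = 1237 mm².
δ_mech = NL/(AE) = 272000·2190/(1237·208000) = 2.316 mm.

2.32 mm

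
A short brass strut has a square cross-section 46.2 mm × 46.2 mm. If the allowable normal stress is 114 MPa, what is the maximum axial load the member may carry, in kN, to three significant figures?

243 kN

A = 2134 mm².
P_max = σ_allow · A = 114 · 2134 = 243300 N = 243.3 kN.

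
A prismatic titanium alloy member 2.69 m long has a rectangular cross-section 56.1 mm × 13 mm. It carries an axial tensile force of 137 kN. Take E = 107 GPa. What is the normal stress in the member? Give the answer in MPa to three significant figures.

188 MPa

A = 729.3 mm².
σ = N/A = 137000/729.3 = 187.9 MPa.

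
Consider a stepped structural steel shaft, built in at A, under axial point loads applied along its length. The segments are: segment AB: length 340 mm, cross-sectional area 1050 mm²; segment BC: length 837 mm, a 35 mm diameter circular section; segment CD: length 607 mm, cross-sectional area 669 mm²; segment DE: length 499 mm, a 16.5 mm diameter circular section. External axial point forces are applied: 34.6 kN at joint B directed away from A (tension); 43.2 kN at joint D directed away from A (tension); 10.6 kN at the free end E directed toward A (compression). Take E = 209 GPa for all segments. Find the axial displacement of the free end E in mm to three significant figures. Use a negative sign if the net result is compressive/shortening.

0.263 mm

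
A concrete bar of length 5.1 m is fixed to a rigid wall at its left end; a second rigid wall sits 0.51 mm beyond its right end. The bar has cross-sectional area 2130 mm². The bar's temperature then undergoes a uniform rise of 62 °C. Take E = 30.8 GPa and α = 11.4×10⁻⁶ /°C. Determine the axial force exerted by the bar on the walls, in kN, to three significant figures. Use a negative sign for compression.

Free thermal expansion αLΔT = 11.4e-6 · 5100 · 62 = 3.605 mm.
The walls engage after the gap closes; constrained expansion = 3.605 − 0.51 = 3.095 mm.
The walls impose strain ε = −(3.095)/5100 = -6.0680e-04; σ = Eε = 30800 · -6.0680e-04 = -18.69 MPa.
Wall reaction R = σ·A = -18.69·2130 = -39810 N = -39.81 kN.

-39.8 kN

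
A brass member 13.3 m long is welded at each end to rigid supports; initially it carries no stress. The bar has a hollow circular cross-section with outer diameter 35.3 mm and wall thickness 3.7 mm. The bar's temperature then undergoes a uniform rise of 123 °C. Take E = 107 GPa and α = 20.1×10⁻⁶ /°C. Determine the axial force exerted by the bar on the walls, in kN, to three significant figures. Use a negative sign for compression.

Free thermal expansion αLΔT = 20.1e-6 · 13300 · 123 = 32.88 mm.
The walls impose strain ε = −(32.88)/13300 = -2.4723e-03; σ = Eε = 107000 · -2.4723e-03 = -264.5 MPa.
Wall reaction R = σ·A = -264.5·367.3 = -97170 N = -97.17 kN.

-97.2 kN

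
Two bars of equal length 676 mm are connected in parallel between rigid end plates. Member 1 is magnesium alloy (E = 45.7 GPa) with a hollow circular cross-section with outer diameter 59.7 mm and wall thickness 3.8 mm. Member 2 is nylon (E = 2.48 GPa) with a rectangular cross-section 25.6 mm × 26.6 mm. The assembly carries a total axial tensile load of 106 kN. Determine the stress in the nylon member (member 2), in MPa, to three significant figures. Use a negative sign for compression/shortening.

A_1 = 667.3 mm².
A_2 = 681 mm².
Equal strain + equilibrium ⇒ each member carries load in proportion to AE: A₁E₁ = 30500000 N, A₂E₂ = 1689000 N, ΣAE = 32190000 N.
σ₂ = P·E₂/ΣAE = 106000·2480/32190000 = 8.168 MPa.

8.17 MPa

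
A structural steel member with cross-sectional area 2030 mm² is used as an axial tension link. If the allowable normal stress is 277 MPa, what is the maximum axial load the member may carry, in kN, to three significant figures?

P_max = σ_allow · A = 277 · 2030 = 562300 N = 562.3 kN.

562 kN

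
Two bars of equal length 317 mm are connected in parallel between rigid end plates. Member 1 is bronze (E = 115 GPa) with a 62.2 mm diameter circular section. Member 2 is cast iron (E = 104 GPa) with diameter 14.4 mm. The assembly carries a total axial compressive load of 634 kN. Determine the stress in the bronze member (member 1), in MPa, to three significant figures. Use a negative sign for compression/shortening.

A_1 = 3039 mm².
A_2 = 162.9 mm².
Equal strain + equilibrium ⇒ each member carries load in proportion to AE: A₁E₁ = 349400000 N, A₂E₂ = 16940000 N, ΣAE = 366400000 N.
σ₁ = P·E₁/ΣAE = -634000·115000/366400000 = -199 MPa.

-199 MPa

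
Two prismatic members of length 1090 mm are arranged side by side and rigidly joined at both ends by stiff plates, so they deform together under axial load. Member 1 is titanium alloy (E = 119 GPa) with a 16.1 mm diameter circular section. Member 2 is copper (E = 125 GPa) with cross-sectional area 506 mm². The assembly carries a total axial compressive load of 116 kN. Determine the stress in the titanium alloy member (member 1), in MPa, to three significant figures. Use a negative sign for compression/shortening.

-158 MPa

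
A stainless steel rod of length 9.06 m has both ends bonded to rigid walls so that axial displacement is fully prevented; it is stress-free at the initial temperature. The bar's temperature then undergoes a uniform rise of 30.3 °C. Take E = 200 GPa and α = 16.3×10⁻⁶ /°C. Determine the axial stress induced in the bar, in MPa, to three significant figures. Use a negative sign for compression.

-98.8 MPa

Free thermal expansion αLΔT = 16.3e-6 · 9060 · 30.3 = 4.475 mm.
The walls impose strain ε = −(4.475)/9060 = -4.9389e-04; σ = Eε = 200000 · -4.9389e-04 = -98.78 MPa.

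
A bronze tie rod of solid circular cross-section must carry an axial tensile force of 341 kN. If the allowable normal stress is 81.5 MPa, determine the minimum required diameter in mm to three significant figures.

Required area A ≥ P/σ_allow = 341000/81.5 = 4184 mm².
For a solid circular section, d ≥ √(4A/π) = 72.99 mm.

73.0 mm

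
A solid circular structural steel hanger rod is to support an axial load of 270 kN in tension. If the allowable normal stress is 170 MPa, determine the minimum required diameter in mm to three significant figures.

45.0 mm

Required area A ≥ P/σ_allow = 270000/170 = 1588 mm².
For a solid circular section, d ≥ √(4A/π) = 44.97 mm.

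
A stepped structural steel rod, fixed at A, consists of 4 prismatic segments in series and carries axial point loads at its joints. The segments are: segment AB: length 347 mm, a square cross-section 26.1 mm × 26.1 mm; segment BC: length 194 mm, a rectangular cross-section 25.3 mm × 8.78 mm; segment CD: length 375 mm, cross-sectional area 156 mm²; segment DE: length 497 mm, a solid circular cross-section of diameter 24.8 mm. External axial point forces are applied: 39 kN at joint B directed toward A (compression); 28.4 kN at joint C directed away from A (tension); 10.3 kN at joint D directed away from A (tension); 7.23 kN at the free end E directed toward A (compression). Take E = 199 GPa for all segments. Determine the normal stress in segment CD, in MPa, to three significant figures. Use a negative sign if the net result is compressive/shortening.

Internal axial forces (sectioning from the free end, tension +): N_DE = -7.23 kN, N_CD = 3.07 kN, N_BC = 31.47 kN, N_AB = -7.53 kN.
σ_CD = N_CD/A_CD = 3070/156 = 19.68 MPa.

19.7 MPa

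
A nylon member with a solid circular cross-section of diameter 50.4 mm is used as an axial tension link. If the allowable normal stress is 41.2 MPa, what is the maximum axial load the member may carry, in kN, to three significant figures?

82.2 kN

A = 1995 mm².
P_max = σ_allow · A = 41.2 · 1995 = 82200 N = 82.2 kN.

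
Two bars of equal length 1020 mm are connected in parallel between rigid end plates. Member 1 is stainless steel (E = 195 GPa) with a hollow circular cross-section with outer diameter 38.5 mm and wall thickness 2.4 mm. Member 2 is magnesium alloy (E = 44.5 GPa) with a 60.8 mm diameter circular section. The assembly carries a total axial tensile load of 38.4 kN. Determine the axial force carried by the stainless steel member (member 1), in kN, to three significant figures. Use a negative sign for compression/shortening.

11.2 kN

A_1 = 272.2 mm².
A_2 = 2903 mm².
Equal strain + equilibrium ⇒ each member carries load in proportion to AE: A₁E₁ = 53080000 N, A₂E₂ = 129200000 N, ΣAE = 182300000 N.
F₁ = P·A₁E₁/ΣAE = 38400·53080000/182300000 = 11180 N.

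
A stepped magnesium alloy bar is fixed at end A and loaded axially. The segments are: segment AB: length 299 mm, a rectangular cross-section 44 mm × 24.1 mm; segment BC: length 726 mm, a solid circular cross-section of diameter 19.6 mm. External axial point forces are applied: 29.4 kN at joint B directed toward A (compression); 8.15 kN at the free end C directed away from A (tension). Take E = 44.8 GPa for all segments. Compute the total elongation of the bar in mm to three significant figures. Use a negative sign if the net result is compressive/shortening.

Internal axial forces (sectioning from the free end, tension +): N_BC = 8.15 kN, N_AB = -21.25 kN.
A_AB = 1060 mm².
A_BC = 301.7 mm².
δ_AB = -21250·299/(1060·44800) = -0.1337 mm
δ_BC = 8150·726/(301.7·44800) = 0.4377 mm
δ = Σδ_i = 0.304 mm.

0.304 mm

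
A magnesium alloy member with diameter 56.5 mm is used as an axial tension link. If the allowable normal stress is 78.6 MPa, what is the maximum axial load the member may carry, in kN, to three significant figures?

197 kN

A = 2507 mm².
P_max = σ_allow · A = 78.6 · 2507 = 197100 N = 197.1 kN.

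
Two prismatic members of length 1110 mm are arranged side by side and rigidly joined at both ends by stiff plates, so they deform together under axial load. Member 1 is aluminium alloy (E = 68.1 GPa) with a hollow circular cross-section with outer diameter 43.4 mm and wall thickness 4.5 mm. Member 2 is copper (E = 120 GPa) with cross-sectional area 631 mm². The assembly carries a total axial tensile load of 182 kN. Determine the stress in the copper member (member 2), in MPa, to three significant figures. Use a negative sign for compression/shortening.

193 MPa

A_1 = 549.9 mm².
Equal strain + equilibrium ⇒ each member carries load in proportion to AE: A₁E₁ = 37450000 N, A₂E₂ = 75720000 N, ΣAE = 113200000 N.
σ₂ = P·E₂/ΣAE = 182000·120000/113200000 = 193 MPa.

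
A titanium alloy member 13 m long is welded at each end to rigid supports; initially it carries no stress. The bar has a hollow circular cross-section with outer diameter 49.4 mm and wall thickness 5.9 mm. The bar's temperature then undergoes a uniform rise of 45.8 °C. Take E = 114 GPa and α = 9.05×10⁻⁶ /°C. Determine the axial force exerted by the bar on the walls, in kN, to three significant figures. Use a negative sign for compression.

Free thermal expansion αLΔT = 9.05e-6 · 13000 · 45.8 = 5.388 mm.
The walls impose strain ε = −(5.388)/13000 = -4.1449e-04; σ = Eε = 114000 · -4.1449e-04 = -47.25 MPa.
Wall reaction R = σ·A = -47.25·806.3 = -38100 N = -38.1 kN.

-38.1 kN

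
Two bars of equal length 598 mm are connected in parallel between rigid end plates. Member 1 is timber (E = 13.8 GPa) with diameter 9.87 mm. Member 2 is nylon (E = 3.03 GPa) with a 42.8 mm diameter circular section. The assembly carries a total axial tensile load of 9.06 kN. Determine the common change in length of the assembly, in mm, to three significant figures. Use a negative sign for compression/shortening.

1.00 mm

A_1 = 76.51 mm².
A_2 = 1439 mm².
Equal strain + equilibrium ⇒ each member carries load in proportion to AE: A₁E₁ = 1056000 N, A₂E₂ = 4359000 N, ΣAE = 5415000 N.
δ = PL/ΣAE = 9060·598/5415000 = 1 mm.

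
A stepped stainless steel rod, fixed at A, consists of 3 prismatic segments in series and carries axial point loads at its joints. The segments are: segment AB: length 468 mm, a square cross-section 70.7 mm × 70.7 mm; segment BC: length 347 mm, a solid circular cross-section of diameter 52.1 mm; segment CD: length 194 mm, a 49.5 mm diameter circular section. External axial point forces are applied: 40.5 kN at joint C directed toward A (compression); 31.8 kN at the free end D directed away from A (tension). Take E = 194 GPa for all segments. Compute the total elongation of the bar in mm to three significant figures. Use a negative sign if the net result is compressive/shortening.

0.00503 mm

Internal axial forces (sectioning from the free end, tension +): N_CD = 31.8 kN, N_BC = -8.7 kN, N_AB = -8.7 kN.
A_AB = 4998 mm².
A_BC = 2132 mm².
A_CD = 1924 mm².
δ_AB = -8700·468/(4998·194000) = -0.004199 mm
δ_BC = -8700·347/(2132·194000) = -0.007299 mm
δ_CD = 31800·194/(1924·194000) = 0.01652 mm
δ = Σδ_i = 0.005026 mm.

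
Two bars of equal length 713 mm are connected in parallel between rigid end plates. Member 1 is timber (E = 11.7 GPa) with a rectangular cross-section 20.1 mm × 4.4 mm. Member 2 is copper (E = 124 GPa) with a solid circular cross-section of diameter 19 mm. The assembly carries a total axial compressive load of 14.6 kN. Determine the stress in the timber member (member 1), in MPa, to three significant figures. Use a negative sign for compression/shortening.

A_1 = 88.44 mm².
A_2 = 283.5 mm².
Equal strain + equilibrium ⇒ each member carries load in proportion to AE: A₁E₁ = 1035000 N, A₂E₂ = 35160000 N, ΣAE = 36190000 N.
σ₁ = P·E₁/ΣAE = -14600·11700/36190000 = -4.72 MPa.

-4.72 MPa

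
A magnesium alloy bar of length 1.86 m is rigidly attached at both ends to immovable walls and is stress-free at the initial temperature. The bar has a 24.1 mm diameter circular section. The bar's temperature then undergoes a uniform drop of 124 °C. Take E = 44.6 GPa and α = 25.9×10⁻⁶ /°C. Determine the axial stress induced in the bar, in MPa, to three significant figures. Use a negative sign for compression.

143 MPa

Free thermal expansion αLΔT = 25.9e-6 · 1860 · -124 = -5.974 mm.
The walls impose strain ε = −(-5.974)/1860 = 3.2116e-03; σ = Eε = 44600 · 3.2116e-03 = 143.2 MPa.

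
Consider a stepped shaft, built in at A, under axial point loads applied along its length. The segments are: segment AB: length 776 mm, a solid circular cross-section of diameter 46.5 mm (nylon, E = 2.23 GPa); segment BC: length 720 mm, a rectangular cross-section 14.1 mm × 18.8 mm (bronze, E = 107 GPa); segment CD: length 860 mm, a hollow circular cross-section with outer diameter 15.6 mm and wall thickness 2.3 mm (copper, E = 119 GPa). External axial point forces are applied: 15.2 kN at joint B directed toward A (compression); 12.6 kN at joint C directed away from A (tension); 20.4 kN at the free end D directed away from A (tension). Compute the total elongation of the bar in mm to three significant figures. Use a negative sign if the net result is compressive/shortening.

6.02 mm

Internal axial forces (sectioning from the free end, tension +): N_CD = 20.4 kN, N_BC = 33 kN, N_AB = 17.8 kN.
A_AB = 1698 mm².
A_BC = 265.1 mm².
A_CD = 96.1 mm².
δ_AB = 17800·776/(1698·2230) = 3.647 mm
δ_BC = 33000·720/(265.1·107000) = 0.8377 mm
δ_CD = 20400·860/(96.1·119000) = 1.534 mm
δ = Σδ_i = 6.019 mm.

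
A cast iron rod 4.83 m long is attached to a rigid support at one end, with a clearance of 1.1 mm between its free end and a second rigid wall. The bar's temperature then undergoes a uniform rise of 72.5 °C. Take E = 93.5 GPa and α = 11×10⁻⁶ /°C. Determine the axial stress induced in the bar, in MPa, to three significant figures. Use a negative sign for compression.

-53.3 MPa

Free thermal expansion αLΔT = 11e-6 · 4830 · 72.5 = 3.852 mm.
The walls engage after the gap closes; constrained expansion = 3.852 − 1.1 = 2.752 mm.
The walls impose strain ε = −(2.752)/4830 = -5.6976e-04; σ = Eε = 93500 · -5.6976e-04 = -53.27 MPa.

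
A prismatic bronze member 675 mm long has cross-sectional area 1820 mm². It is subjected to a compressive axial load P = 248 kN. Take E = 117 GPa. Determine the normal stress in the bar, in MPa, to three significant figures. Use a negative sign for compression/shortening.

σ = N/A = -248000/1820 = -136.3 MPa.

-136 MPa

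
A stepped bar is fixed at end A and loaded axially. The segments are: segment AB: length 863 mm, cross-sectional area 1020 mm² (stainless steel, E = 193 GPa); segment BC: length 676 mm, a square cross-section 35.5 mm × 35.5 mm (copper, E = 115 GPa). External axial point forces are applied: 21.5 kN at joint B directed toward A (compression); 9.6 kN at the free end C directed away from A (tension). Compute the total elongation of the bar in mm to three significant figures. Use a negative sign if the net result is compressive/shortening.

-0.00739 mm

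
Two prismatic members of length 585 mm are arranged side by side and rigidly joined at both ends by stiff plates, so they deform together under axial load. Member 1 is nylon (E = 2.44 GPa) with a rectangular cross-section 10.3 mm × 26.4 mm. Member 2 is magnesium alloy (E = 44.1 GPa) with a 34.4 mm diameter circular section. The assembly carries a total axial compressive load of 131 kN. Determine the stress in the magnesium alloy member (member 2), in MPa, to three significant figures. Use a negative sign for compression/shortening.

-139 MPa

A_1 = 271.9 mm².
A_2 = 929.4 mm².
Equal strain + equilibrium ⇒ each member carries load in proportion to AE: A₁E₁ = 663500 N, A₂E₂ = 40990000 N, ΣAE = 41650000 N.
σ₂ = P·E₂/ΣAE = -131000·44100/41650000 = -138.7 MPa.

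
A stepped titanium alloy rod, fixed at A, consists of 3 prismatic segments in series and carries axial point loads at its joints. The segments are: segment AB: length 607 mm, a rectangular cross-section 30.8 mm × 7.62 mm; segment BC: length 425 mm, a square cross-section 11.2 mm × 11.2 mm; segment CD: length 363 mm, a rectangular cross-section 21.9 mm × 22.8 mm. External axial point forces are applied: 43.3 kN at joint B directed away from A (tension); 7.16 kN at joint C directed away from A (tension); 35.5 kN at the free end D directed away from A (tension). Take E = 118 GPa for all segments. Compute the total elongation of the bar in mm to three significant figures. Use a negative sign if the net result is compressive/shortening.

3.33 mm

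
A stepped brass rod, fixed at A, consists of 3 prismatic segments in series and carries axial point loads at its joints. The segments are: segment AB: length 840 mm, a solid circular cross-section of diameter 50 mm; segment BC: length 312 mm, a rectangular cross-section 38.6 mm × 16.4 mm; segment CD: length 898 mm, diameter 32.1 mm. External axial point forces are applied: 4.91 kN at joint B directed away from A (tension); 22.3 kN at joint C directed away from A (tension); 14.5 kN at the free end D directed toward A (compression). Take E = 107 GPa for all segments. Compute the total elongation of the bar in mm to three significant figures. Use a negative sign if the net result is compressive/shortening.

Internal axial forces (sectioning from the free end, tension +): N_CD = -14.5 kN, N_BC = 7.8 kN, N_AB = 12.71 kN.
A_AB = 1963 mm².
A_BC = 633 mm².
A_CD = 809.3 mm².
δ_AB = 12710·840/(1963·107000) = 0.05082 mm
δ_BC = 7800·312/(633·107000) = 0.03593 mm
δ_CD = -14500·898/(809.3·107000) = -0.1504 mm
δ = Σδ_i = -0.06362 mm.

-0.0636 mm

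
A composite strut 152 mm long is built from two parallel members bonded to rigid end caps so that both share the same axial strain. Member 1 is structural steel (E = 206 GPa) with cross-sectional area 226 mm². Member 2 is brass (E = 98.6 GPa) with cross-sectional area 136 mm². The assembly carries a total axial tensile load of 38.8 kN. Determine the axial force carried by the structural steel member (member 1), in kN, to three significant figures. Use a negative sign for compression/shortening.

Equal strain + equilibrium ⇒ each member carries load in proportion to AE: A₁E₁ = 46560000 N, A₂E₂ = 13410000 N, ΣAE = 59970000 N.
F₁ = P·A₁E₁/ΣAE = 38800·46560000/59970000 = 30120 N.

30.1 kN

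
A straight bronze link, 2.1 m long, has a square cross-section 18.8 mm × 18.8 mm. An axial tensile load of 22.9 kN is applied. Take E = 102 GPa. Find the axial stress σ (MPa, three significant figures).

64.8 MPa

A = 353.4 mm².
σ = N/A = 22900/353.4 = 64.79 MPa.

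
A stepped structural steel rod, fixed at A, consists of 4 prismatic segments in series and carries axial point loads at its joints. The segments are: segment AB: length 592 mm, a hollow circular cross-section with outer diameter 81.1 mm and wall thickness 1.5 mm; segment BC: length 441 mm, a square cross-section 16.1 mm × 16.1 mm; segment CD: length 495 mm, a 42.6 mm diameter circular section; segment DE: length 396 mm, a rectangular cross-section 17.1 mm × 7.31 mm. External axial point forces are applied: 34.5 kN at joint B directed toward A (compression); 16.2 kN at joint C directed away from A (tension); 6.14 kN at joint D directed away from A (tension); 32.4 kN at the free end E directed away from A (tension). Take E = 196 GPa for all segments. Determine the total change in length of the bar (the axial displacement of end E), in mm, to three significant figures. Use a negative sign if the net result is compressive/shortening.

Internal axial forces (sectioning from the free end, tension +): N_DE = 32.4 kN, N_CD = 38.54 kN, N_BC = 54.74 kN, N_AB = 20.24 kN.
A_AB = 375.1 mm².
A_BC = 259.2 mm².
A_CD = 1425 mm².
A_DE = 125 mm².
δ_AB = 20240·592/(375.1·196000) = 0.163 mm
δ_BC = 54740·441/(259.2·196000) = 0.4752 mm
δ_CD = 38540·495/(1425·196000) = 0.06829 mm
δ_DE = 32400·396/(125·196000) = 0.5237 mm
δ = Σδ_i = 1.23 mm.

1.23 mm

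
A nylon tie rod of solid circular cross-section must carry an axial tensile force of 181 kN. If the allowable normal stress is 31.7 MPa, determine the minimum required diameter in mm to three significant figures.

85.3 mm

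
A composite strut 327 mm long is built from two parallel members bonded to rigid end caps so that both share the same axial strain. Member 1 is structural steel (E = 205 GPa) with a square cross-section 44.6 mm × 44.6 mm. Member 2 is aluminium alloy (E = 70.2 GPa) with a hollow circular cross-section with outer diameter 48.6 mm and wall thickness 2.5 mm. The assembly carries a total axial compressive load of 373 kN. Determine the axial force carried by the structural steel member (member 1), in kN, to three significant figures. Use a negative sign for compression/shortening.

-351 kN

A_1 = 1989 mm².
A_2 = 362.1 mm².
Equal strain + equilibrium ⇒ each member carries load in proportion to AE: A₁E₁ = 407800000 N, A₂E₂ = 25420000 N, ΣAE = 433200000 N.
F₁ = P·A₁E₁/ΣAE = -373000·407800000/433200000 = -351100 N.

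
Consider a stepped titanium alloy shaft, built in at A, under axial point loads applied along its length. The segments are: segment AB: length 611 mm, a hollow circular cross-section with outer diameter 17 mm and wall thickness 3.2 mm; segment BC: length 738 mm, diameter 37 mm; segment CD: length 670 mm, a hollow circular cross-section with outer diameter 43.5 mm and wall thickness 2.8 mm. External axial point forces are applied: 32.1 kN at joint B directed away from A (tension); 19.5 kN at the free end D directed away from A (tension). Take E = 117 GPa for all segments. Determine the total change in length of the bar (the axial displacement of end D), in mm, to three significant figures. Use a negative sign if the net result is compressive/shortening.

2.37 mm

Internal axial forces (sectioning from the free end, tension +): N_CD = 19.5 kN, N_BC = 19.5 kN, N_AB = 51.6 kN.
A_AB = 138.7 mm².
A_BC = 1075 mm².
A_CD = 358 mm².
δ_AB = 51600·611/(138.7·117000) = 1.942 mm
δ_BC = 19500·738/(1075·117000) = 0.1144 mm
δ_CD = 19500·670/(358·117000) = 0.3119 mm
δ = Σδ_i = 2.369 mm.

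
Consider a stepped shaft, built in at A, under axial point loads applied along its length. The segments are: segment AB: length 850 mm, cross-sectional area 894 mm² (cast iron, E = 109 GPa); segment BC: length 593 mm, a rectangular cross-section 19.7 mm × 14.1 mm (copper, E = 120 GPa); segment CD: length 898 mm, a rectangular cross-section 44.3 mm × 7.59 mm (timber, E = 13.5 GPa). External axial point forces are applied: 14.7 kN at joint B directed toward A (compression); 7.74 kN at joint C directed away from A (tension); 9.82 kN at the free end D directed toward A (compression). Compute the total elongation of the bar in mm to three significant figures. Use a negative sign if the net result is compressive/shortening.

-2.13 mm

Internal axial forces (sectioning from the free end, tension +): N_CD = -9.82 kN, N_BC = -2.08 kN, N_AB = -16.78 kN.
A_BC = 277.8 mm².
A_CD = 336.2 mm².
δ_AB = -16780·850/(894·109000) = -0.1464 mm
δ_BC = -2080·593/(277.8·120000) = -0.037 mm
δ_CD = -9820·898/(336.2·13500) = -1.943 mm
δ = Σδ_i = -2.126 mm.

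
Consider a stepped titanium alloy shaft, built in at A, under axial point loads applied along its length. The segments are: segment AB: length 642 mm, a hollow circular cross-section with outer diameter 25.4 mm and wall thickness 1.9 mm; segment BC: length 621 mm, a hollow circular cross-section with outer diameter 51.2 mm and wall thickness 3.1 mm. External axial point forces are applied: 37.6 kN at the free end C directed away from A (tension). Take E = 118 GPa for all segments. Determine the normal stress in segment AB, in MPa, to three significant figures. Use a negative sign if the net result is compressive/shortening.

268 MPa

Internal axial forces (sectioning from the free end, tension +): N_BC = 37.6 kN, N_AB = 37.6 kN.
A_AB = 140.3 mm².
σ_AB = N_AB/A_AB = 37600/140.3 = 268.1 MPa.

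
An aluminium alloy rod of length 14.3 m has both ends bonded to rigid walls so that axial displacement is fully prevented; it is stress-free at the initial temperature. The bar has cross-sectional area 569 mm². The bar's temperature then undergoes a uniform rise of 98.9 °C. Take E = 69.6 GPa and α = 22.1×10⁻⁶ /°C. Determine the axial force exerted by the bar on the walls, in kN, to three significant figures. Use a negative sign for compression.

Free thermal expansion αLΔT = 22.1e-6 · 14300 · 98.9 = 31.26 mm.
The walls impose strain ε = −(31.26)/14300 = -2.1857e-03; σ = Eε = 69600 · -2.1857e-03 = -152.1 MPa.
Wall reaction R = σ·A = -152.1·569 = -86560 N = -86.56 kN.

-86.6 kN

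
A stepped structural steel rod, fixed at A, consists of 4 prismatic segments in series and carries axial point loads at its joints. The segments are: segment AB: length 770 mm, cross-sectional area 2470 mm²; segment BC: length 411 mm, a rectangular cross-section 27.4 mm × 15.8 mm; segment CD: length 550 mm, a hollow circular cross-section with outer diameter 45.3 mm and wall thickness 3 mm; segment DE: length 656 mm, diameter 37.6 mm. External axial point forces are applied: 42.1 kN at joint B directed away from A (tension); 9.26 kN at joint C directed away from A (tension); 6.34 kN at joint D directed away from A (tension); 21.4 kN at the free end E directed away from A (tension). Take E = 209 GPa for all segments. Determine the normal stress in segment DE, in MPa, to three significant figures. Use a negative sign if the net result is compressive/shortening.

Internal axial forces (sectioning from the free end, tension +): N_DE = 21.4 kN, N_CD = 27.74 kN, N_BC = 37 kN, N_AB = 79.1 kN.
A_DE = 1110 mm².
σ_DE = N_DE/A_DE = 21400/1110 = 19.27 MPa.

19.3 MPa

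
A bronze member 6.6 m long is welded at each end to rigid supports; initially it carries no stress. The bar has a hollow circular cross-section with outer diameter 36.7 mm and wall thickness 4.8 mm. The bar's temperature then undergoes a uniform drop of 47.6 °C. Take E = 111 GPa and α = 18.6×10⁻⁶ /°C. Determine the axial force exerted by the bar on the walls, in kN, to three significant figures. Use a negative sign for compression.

47.3 kN

Free thermal expansion αLΔT = 18.6e-6 · 6600 · -47.6 = -5.843 mm.
The walls impose strain ε = −(-5.843)/6600 = 8.8536e-04; σ = Eε = 111000 · 8.8536e-04 = 98.27 MPa.
Wall reaction R = σ·A = 98.27·481 = 47270 N = 47.27 kN.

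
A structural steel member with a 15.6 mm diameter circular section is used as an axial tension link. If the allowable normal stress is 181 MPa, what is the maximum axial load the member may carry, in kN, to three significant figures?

34.6 kN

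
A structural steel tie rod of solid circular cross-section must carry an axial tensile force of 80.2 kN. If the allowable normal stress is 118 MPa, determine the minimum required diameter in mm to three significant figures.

29.4 mm

Required area A ≥ P/σ_allow = 80200/118 = 679.7 mm².
For a solid circular section, d ≥ √(4A/π) = 29.42 mm.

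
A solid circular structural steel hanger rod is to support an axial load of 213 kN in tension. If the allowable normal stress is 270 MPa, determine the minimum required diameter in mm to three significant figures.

Required area A ≥ P/σ_allow = 213000/270 = 788.9 mm².
For a solid circular section, d ≥ √(4A/π) = 31.69 mm.

31.7 mm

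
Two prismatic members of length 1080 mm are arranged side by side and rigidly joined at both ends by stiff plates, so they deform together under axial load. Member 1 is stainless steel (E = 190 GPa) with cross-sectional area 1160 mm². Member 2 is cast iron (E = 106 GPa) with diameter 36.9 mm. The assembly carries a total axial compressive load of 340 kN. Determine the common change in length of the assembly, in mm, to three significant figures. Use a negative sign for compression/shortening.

A_2 = 1069 mm².
Equal strain + equilibrium ⇒ each member carries load in proportion to AE: A₁E₁ = 220400000 N, A₂E₂ = 113400000 N, ΣAE = 333800000 N.
δ = PL/ΣAE = -340000·1080/333800000 = -1.1 mm.

-1.10 mm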